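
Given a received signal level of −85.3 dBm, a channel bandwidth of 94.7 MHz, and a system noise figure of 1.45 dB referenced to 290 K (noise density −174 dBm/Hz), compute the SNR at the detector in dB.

7.5 dB

Noise floor: N = −174 + 10 log₁₀(B) + NF
10 log₁₀(9.47×10⁷) = 79.76 dB
N = −174 + 79.76 + 1.45 = −92.79 dBm
SNR = P_sig − N = −85.3 − (−92.79) = 7.49 dB → 7.5 dB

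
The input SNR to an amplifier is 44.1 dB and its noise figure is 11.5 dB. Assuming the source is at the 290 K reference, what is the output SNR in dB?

By definition F = SNR_in/SNR_out, so in dB: SNR_out = SNR_in − NF
SNR_out = 44.1 − 11.5 = 32.6 dB

32.6 dB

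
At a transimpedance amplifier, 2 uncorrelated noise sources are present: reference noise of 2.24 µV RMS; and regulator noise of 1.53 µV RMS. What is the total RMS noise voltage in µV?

2.71 µV

Uncorrelated sources add in power (mean-square): V_tot = √(ΣV_i²)
V_tot = √[(2.24×10⁻⁶)² + (1.53×10⁻⁶)²] = 2.71×10⁻⁶ V = 2.71 µV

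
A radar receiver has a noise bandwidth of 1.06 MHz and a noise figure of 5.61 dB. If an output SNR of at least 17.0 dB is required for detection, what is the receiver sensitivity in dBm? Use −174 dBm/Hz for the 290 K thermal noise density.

−91.1 dBm

Sensitivity = −174 + 10 log₁₀(B) + NF + SNR_min
= −174 + 60.25 + 5.61 + 17.0
= −91.14 dBm → −91.1 dBm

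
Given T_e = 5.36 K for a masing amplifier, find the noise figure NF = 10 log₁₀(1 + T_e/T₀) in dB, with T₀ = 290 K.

0.080 dB

F = 1 + T_e/T₀ = 1 + 5.36/290 = 1.01848
NF = 10 log₁₀(1.01848) = 0.080 dB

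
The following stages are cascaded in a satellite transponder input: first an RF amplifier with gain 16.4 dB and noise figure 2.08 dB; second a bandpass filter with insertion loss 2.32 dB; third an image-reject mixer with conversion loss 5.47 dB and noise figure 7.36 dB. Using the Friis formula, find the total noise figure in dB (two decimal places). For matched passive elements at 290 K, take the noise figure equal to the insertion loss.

Convert to linear (a loss of L dB is a gain of −L dB): F_i = 10^(NF_i/10), G_i = 10^(G_i,dB/10)
  Stage 1: F_1 = 10^(2.08/10) = 1.614, G_1 = 10^(16.4/10) = 43.65
  Stage 2: F_2 = 10^(2.32/10) = 1.706, G_2 = 10^(−2.32/10) = 0.5861
  Stage 3: F_3 = 10^(7.36/10) = 5.445, G_3 = 10^(−5.47/10) = 0.2838
Friis cascade:
  F = 1.614 + (1.706 − 1)/43.65 + (5.445 − 1)/25.59 = 1.804
NF = 10 log₁₀(1.804) = 2.56 dB

2.56 dB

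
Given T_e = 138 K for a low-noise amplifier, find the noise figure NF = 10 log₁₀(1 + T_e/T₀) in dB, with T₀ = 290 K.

1.69 dB

F = 1 + T_e/T₀ = 1 + 138/290 = 1.47586
NF = 10 log₁₀(1.47586) = 1.69 dB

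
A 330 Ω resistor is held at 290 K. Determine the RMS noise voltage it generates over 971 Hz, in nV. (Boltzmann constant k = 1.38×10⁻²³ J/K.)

V_n = √(4kTRB)
4kTRB = 4 × 1.38×10⁻²³ × 290 × 3.30×10² × 9.71×10² = 5.13×10⁻¹⁵ V²
V_n = √(5.13×10⁻¹⁵) = 7.16×10⁻⁸ V = 71.6 nV

71.6 nV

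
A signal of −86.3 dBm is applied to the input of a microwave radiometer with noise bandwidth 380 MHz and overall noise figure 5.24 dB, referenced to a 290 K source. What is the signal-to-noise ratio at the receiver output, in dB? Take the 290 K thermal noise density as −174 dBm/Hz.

−3.3 dB

Noise floor: N = −174 + 10 log₁₀(B) + NF
10 log₁₀(3.80×10⁸) = 85.8 dB
N = −174 + 85.8 + 5.24 = −82.96 dBm
SNR = P_sig − N = −86.3 − (−82.96) = −3.34 dB → −3.3 dB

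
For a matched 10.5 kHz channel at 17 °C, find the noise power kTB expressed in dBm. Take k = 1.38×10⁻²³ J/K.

T = 17 °C + 273.15 = 290.15 K
P_n = kTB = 1.38×10⁻²³ × 290.15 × 1.05×10⁴ = 4.20×10⁻¹⁷ W
In dBm: 10 log₁₀(4.20×10⁻¹⁷ / 10⁻³) = −133.8 dBm

−133.8 dBm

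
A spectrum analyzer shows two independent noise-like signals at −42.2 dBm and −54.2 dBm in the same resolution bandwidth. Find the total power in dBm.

−41.9 dBm

Convert to linear, add, convert back:
P₁ = 6.03×10⁻⁸ W, P₂ = 3.80×10⁻⁹ W
P_tot = 6.41×10⁻⁸ W → 10 log₁₀(P_tot / 10⁻³) = −41.9 dBm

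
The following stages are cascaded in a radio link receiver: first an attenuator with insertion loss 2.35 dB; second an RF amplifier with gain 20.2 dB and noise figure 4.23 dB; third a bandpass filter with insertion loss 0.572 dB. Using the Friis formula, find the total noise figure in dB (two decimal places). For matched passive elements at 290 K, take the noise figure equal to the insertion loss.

6.58 dB

Convert to linear (a loss of L dB is a gain of −L dB): F_i = 10^(NF_i/10), G_i = 10^(G_i,dB/10)
  Stage 1: F_1 = 10^(2.35/10) = 1.718, G_1 = 10^(−2.35/10) = 0.5821
  Stage 2: F_2 = 10^(4.23/10) = 2.649, G_2 = 10^(20.2/10) = 104.7
  Stage 3: F_3 = 10^(0.572/10) = 1.141, G_3 = 10^(−0.572/10) = 0.8766
Friis cascade:
  F = 1.718 + (2.649 − 1)/0.5821 + (1.141 − 1)/60.95 = 4.552
NF = 10 log₁₀(4.552) = 6.58 dB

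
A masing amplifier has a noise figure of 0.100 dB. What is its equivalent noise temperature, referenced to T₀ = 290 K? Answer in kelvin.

6.75 K

F = 10^(0.100/10) = 1.02329
T_e = (F − 1)·T₀ = (1.02329 − 1) × 290 = 6.75 K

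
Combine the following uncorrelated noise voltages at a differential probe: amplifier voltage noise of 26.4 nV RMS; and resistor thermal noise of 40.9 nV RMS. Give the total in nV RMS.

48.7 nV

Uncorrelated sources add in power (mean-square): V_tot = √(ΣV_i²)
V_tot = √[(2.64×10⁻⁸)² + (4.09×10⁻⁸)²] = 4.87×10⁻⁸ V = 48.7 nV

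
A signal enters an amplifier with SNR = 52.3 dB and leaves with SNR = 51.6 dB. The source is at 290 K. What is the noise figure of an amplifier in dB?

0.7 dB

NF (dB) = SNR_in(dB) − SNR_out(dB) when the source is at T₀
NF = 52.3 − 51.6 = 0.7 dB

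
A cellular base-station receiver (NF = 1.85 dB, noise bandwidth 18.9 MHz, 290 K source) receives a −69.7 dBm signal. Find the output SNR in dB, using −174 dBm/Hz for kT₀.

29.7 dB

Noise floor: N = −174 + 10 log₁₀(B) + NF
10 log₁₀(1.89×10⁷) = 72.76 dB
N = −174 + 72.76 + 1.85 = −99.39 dBm
SNR = P_sig − N = −69.7 − (−99.39) = 29.69 dB → 29.7 dB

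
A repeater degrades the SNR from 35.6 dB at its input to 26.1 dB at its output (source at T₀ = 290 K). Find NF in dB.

9.5 dB

NF (dB) = SNR_in(dB) − SNR_out(dB) when the source is at T₀
NF = 35.6 − 26.1 = 9.5 dB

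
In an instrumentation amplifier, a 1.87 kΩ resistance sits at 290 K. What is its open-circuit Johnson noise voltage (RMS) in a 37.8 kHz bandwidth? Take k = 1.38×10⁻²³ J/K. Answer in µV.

V_n = √(4kTRB)
4kTRB = 4 × 1.38×10⁻²³ × 290 × 1.87×10³ × 3.78×10⁴ = 1.13×10⁻¹² V²
V_n = √(1.13×10⁻¹²) = 1.06×10⁻⁶ V = 1.06 µV

1.06 µV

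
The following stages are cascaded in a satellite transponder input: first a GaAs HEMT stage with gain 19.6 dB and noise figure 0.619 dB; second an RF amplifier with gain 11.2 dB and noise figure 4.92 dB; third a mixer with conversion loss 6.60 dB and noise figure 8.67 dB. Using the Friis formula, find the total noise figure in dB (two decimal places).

Convert to linear (a loss of L dB is a gain of −L dB): F_i = 10^(NF_i/10), G_i = 10^(G_i,dB/10)
  Stage 1: F_1 = 10^(0.619/10) = 1.153, G_1 = 10^(19.6/10) = 91.20
  Stage 2: F_2 = 10^(4.92/10) = 3.105, G_2 = 10^(11.2/10) = 13.18
  Stage 3: F_3 = 10^(8.67/10) = 7.362, G_3 = 10^(−6.60/10) = 0.2188
Friis cascade:
  F = 1.153 + (3.105 − 1)/91.20 + (7.362 − 1)/1202 = 1.182
NF = 10 log₁₀(1.182) = 0.72 dB

0.72 dB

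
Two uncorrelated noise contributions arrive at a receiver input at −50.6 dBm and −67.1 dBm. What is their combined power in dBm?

Convert to linear, add, convert back:
P₁ = 8.71×10⁻⁹ W, P₂ = 1.95×10⁻¹⁰ W
P_tot = 8.90×10⁻⁹ W → 10 log₁₀(P_tot / 10⁻³) = −50.5 dBm

−50.5 dBm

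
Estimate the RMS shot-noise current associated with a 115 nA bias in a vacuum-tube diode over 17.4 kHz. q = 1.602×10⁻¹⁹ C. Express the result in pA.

25.3 pA

I_n = √(2qI·B)
2qI·B = 2 × 1.602×10⁻¹⁹ × 1.15×10⁻⁷ × 1.74×10⁴ = 6.41×10⁻²² A²
I_n = √(6.41×10⁻²²) = 2.53×10⁻¹¹ A = 25.3 pA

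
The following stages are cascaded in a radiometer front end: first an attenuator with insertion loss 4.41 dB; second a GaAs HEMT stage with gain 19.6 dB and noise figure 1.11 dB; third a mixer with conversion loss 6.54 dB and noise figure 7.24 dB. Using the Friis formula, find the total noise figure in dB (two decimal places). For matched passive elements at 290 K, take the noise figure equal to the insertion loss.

Convert to linear (a loss of L dB is a gain of −L dB): F_i = 10^(NF_i/10), G_i = 10^(G_i,dB/10)
  Stage 1: F_1 = 10^(4.41/10) = 2.761, G_1 = 10^(−4.41/10) = 0.3622
  Stage 2: F_2 = 10^(1.11/10) = 1.291, G_2 = 10^(19.6/10) = 91.20
  Stage 3: F_3 = 10^(7.24/10) = 5.297, G_3 = 10^(−6.54/10) = 0.2218
Friis cascade:
  F = 2.761 + (1.291 − 1)/0.3622 + (5.297 − 1)/33.04 = 3.695
NF = 10 log₁₀(3.695) = 5.68 dB

5.68 dB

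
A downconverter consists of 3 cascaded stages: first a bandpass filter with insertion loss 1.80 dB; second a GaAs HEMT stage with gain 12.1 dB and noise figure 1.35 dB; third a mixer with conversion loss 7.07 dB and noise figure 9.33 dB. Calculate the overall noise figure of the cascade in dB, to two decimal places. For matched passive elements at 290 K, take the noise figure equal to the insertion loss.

Convert to linear (a loss of L dB is a gain of −L dB): F_i = 10^(NF_i/10), G_i = 10^(G_i,dB/10)
  Stage 1: F_1 = 10^(1.80/10) = 1.514, G_1 = 10^(−1.80/10) = 0.6607
  Stage 2: F_2 = 10^(1.35/10) = 1.365, G_2 = 10^(12.1/10) = 16.22
  Stage 3: F_3 = 10^(9.33/10) = 8.570, G_3 = 10^(−7.07/10) = 0.1963
Friis cascade:
  F = 1.514 + (1.365 − 1)/0.6607 + (8.570 − 1)/10.72 = 2.772
NF = 10 log₁₀(2.772) = 4.43 dB

4.43 dB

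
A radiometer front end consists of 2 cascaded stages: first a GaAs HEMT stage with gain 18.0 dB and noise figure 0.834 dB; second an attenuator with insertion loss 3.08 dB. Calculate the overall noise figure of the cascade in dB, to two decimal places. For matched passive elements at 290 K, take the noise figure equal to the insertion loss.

0.89 dB

Convert to linear (a loss of L dB is a gain of −L dB): F_i = 10^(NF_i/10), G_i = 10^(G_i,dB/10)
  Stage 1: F_1 = 10^(0.834/10) = 1.212, G_1 = 10^(18.0/10) = 63.10
  Stage 2: F_2 = 10^(3.08/10) = 2.032, G_2 = 10^(−3.08/10) = 0.4920
Friis cascade:
  F = 1.212 + (2.032 − 1)/63.10 = 1.228
NF = 10 log₁₀(1.228) = 0.89 dB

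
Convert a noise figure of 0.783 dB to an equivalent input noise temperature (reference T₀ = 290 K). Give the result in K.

57.3 K

F = 10^(0.783/10) = 1.19757
T_e = (F − 1)·T₀ = (1.19757 − 1) × 290 = 57.3 K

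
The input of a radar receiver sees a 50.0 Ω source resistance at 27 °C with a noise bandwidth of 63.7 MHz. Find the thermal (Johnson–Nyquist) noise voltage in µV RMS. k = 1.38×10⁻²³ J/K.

7.26 µV

T = 27 °C + 273.15 = 300.15 K
V_n = √(4kTRB)
4kTRB = 4 × 1.38×10⁻²³ × 300.15 × 5.00×10¹ × 6.37×10⁷ = 5.28×10⁻¹¹ V²
V_n = √(5.28×10⁻¹¹) = 7.26×10⁻⁶ V = 7.26 µV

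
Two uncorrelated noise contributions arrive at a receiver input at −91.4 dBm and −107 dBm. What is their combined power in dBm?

−91.3 dBm

Convert to linear, add, convert back:
P₁ = 7.24×10⁻¹³ W, P₂ = 2.00×10⁻¹⁴ W
P_tot = 7.44×10⁻¹³ W → 10 log₁₀(P_tot / 10⁻³) = −91.3 dBm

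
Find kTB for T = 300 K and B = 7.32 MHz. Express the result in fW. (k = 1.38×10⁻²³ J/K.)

30.3 fW

P_n = kTB = 1.38×10⁻²³ × 300 × 7.32×10⁶ = 3.03×10⁻¹⁴ W = 30.3 fW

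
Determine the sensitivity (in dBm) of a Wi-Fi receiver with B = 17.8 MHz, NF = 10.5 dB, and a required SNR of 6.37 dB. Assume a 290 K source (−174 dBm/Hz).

−84.6 dBm

Sensitivity = −174 + 10 log₁₀(B) + NF + SNR_min
= −174 + 72.5 + 10.5 + 6.37
= −84.63 dBm → −84.6 dBm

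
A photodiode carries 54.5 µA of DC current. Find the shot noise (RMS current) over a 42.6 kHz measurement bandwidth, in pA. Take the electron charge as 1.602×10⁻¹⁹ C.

I_n = √(2qI·B)
2qI·B = 2 × 1.602×10⁻¹⁹ × 5.45×10⁻⁵ × 4.26×10⁴ = 7.44×10⁻¹⁹ A²
I_n = √(7.44×10⁻¹⁹) = 8.62×10⁻¹⁰ A = 862 pA

862 pA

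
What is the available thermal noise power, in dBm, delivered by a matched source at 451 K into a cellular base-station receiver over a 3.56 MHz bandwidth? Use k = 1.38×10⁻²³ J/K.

−106.5 dBm

P_n = kTB = 1.38×10⁻²³ × 451 × 3.56×10⁶ = 2.22×10⁻¹⁴ W
In dBm: 10 log₁₀(2.22×10⁻¹⁴ / 10⁻³) = −106.5 dBm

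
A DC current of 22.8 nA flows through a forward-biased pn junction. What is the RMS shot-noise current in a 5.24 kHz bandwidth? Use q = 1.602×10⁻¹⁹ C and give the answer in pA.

6.19 pA

I_n = √(2qI·B)
2qI·B = 2 × 1.602×10⁻¹⁹ × 2.28×10⁻⁸ × 5.24×10³ = 3.83×10⁻²³ A²
I_n = √(3.83×10⁻²³) = 6.19×10⁻¹² A = 6.19 pA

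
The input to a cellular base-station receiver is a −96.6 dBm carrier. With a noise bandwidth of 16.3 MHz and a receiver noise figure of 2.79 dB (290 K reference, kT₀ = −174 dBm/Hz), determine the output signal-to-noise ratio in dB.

2.5 dB

Noise floor: N = −174 + 10 log₁₀(B) + NF
10 log₁₀(1.63×10⁷) = 72.12 dB
N = −174 + 72.12 + 2.79 = −99.09 dBm
SNR = P_sig − N = −96.6 − (−99.09) = 2.49 dB → 2.5 dB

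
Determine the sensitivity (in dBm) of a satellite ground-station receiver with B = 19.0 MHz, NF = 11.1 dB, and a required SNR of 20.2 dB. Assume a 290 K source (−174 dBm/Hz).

Sensitivity = −174 + 10 log₁₀(B) + NF + SNR_min
= −174 + 72.79 + 11.1 + 20.2
= −69.91 dBm → −69.9 dBm

−69.9 dBm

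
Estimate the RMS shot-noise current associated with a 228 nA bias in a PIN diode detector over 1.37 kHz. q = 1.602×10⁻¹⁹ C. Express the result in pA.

10.0 pA

I_n = √(2qI·B)
2qI·B = 2 × 1.602×10⁻¹⁹ × 2.28×10⁻⁷ × 1.37×10³ = 1.00×10⁻²² A²
I_n = √(1.00×10⁻²²) = 1.00×10⁻¹¹ A = 10.0 pA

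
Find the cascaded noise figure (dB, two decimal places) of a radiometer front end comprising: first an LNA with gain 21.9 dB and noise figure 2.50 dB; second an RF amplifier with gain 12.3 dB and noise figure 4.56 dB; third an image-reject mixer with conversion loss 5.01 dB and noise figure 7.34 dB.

2.53 dB

Convert to linear (a loss of L dB is a gain of −L dB): F_i = 10^(NF_i/10), G_i = 10^(G_i,dB/10)
  Stage 1: F_1 = 10^(2.50/10) = 1.778, G_1 = 10^(21.9/10) = 154.9
  Stage 2: F_2 = 10^(4.56/10) = 2.858, G_2 = 10^(12.3/10) = 16.98
  Stage 3: F_3 = 10^(7.34/10) = 5.420, G_3 = 10^(−5.01/10) = 0.3155
Friis cascade:
  F = 1.778 + (2.858 − 1)/154.9 + (5.420 − 1)/2630 = 1.792
NF = 10 log₁₀(1.792) = 2.53 dB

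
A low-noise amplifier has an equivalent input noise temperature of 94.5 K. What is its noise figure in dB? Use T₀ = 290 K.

1.22 dB

F = 1 + T_e/T₀ = 1 + 94.5/290 = 1.32586
NF = 10 log₁₀(1.32586) = 1.22 dB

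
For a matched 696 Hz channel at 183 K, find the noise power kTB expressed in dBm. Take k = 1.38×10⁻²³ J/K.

−147.6 dBm

P_n = kTB = 1.38×10⁻²³ × 183 × 6.96×10² = 1.76×10⁻¹⁸ W
In dBm: 10 log₁₀(1.76×10⁻¹⁸ / 10⁻³) = −147.6 dBm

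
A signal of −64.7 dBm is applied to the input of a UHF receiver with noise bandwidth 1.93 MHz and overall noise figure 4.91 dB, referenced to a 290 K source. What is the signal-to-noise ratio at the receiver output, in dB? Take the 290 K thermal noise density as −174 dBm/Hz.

Noise floor: N = −174 + 10 log₁₀(B) + NF
10 log₁₀(1.93×10⁶) = 62.86 dB
N = −174 + 62.86 + 4.91 = −106.23 dBm
SNR = P_sig − N = −64.7 − (−106.23) = 41.53 dB → 41.5 dB

41.5 dB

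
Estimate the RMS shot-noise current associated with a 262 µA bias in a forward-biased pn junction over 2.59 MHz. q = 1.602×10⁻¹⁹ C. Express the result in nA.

14.7 nA

I_n = √(2qI·B)
2qI·B = 2 × 1.602×10⁻¹⁹ × 2.62×10⁻⁴ × 2.59×10⁶ = 2.17×10⁻¹⁶ A²
I_n = √(2.17×10⁻¹⁶) = 1.47×10⁻⁸ A = 14.7 nA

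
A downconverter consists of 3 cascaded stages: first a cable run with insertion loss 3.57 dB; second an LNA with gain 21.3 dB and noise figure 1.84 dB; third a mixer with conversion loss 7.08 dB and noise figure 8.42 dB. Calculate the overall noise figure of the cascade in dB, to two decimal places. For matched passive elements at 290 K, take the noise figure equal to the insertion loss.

5.53 dB

Convert to linear (a loss of L dB is a gain of −L dB): F_i = 10^(NF_i/10), G_i = 10^(G_i,dB/10)
  Stage 1: F_1 = 10^(3.57/10) = 2.275, G_1 = 10^(−3.57/10) = 0.4395
  Stage 2: F_2 = 10^(1.84/10) = 1.528, G_2 = 10^(21.3/10) = 134.9
  Stage 3: F_3 = 10^(8.42/10) = 6.950, G_3 = 10^(−7.08/10) = 0.1959
Friis cascade:
  F = 2.275 + (1.528 − 1)/0.4395 + (6.950 − 1)/59.29 = 3.576
NF = 10 log₁₀(3.576) = 5.53 dB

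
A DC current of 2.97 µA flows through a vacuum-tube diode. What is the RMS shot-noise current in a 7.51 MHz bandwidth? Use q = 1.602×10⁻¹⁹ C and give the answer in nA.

I_n = √(2qI·B)
2qI·B = 2 × 1.602×10⁻¹⁹ × 2.97×10⁻⁶ × 7.51×10⁶ = 7.15×10⁻¹⁸ A²
I_n = √(7.15×10⁻¹⁸) = 2.67×10⁻⁹ A = 2.67 nA

2.67 nA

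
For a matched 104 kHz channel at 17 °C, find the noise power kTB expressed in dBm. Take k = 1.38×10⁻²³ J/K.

−123.8 dBm

T = 17 °C + 273.15 = 290.15 K
P_n = kTB = 1.38×10⁻²³ × 290.15 × 1.04×10⁵ = 4.16×10⁻¹⁶ W
In dBm: 10 log₁₀(4.16×10⁻¹⁶ / 10⁻³) = −123.8 dBm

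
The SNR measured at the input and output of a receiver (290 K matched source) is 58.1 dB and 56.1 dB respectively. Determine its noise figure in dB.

2.0 dB

NF (dB) = SNR_in(dB) − SNR_out(dB) when the source is at T₀
NF = 58.1 − 56.1 = 2.0 dB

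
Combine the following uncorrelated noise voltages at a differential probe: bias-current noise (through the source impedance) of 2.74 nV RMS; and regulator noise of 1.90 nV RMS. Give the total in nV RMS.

3.33 nV

Uncorrelated sources add in power (mean-square): V_tot = √(ΣV_i²)
V_tot = √[(2.74×10⁻⁹)² + (1.90×10⁻⁹)²] = 3.33×10⁻⁹ V = 3.33 nV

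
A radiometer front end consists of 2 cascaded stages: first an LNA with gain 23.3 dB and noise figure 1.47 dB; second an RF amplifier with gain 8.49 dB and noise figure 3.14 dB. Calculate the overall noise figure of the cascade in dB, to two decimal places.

Convert to linear (a loss of L dB is a gain of −L dB): F_i = 10^(NF_i/10), G_i = 10^(G_i,dB/10)
  Stage 1: F_1 = 10^(1.47/10) = 1.403, G_1 = 10^(23.3/10) = 213.8
  Stage 2: F_2 = 10^(3.14/10) = 2.061, G_2 = 10^(8.49/10) = 7.063
Friis cascade:
  F = 1.403 + (2.061 − 1)/213.8 = 1.408
NF = 10 log₁₀(1.408) = 1.49 dB

1.49 dB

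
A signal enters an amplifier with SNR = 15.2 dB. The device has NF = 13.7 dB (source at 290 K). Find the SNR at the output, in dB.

By definition F = SNR_in/SNR_out, so in dB: SNR_out = SNR_in − NF
SNR_out = 15.2 − 13.7 = 1.5 dB

1.5 dB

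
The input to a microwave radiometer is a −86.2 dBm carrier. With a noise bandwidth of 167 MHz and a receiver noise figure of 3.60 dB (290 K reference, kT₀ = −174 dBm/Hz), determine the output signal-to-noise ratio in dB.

Noise floor: N = −174 + 10 log₁₀(B) + NF
10 log₁₀(1.67×10⁸) = 82.23 dB
N = −174 + 82.23 + 3.60 = −88.17 dBm
SNR = P_sig − N = −86.2 − (−88.17) = 1.97 dB → 2.0 dB

2.0 dB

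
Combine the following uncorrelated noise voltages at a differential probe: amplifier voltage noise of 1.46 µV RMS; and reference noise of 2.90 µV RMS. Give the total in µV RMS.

3.25 µV

Uncorrelated sources add in power (mean-square): V_tot = √(ΣV_i²)
V_tot = √[(1.46×10⁻⁶)² + (2.90×10⁻⁶)²] = 3.25×10⁻⁶ V = 3.25 µV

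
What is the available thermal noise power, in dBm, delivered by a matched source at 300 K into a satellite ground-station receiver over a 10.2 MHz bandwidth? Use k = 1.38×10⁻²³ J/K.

P_n = kTB = 1.38×10⁻²³ × 300 × 1.02×10⁷ = 4.22×10⁻¹⁴ W
In dBm: 10 log₁₀(4.22×10⁻¹⁴ / 10⁻³) = −103.7 dBm

−103.7 dBm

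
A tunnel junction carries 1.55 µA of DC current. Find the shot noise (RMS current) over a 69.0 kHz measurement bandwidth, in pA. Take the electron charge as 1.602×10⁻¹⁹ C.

185 pA

I_n = √(2qI·B)
2qI·B = 2 × 1.602×10⁻¹⁹ × 1.55×10⁻⁶ × 6.90×10⁴ = 3.43×10⁻²⁰ A²
I_n = √(3.43×10⁻²⁰) = 1.85×10⁻¹⁰ A = 185 pA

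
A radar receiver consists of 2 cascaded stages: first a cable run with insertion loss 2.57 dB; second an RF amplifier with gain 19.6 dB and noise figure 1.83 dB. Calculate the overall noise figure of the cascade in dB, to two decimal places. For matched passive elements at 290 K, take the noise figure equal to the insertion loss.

4.40 dB

Convert to linear (a loss of L dB is a gain of −L dB): F_i = 10^(NF_i/10), G_i = 10^(G_i,dB/10)
  Stage 1: F_1 = 10^(2.57/10) = 1.807, G_1 = 10^(−2.57/10) = 0.5534
  Stage 2: F_2 = 10^(1.83/10) = 1.524, G_2 = 10^(19.6/10) = 91.20
Friis cascade:
  F = 1.807 + (1.524 − 1)/0.5534 = 2.754
NF = 10 log₁₀(2.754) = 4.40 dB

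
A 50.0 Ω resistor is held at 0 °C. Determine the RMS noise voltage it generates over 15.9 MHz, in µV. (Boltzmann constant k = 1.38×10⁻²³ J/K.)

3.46 µV

T = 0 °C + 273.15 = 273.15 K
V_n = √(4kTRB)
4kTRB = 4 × 1.38×10⁻²³ × 273.15 × 5.00×10¹ × 1.59×10⁷ = 1.20×10⁻¹¹ V²
V_n = √(1.20×10⁻¹¹) = 3.46×10⁻⁶ V = 3.46 µV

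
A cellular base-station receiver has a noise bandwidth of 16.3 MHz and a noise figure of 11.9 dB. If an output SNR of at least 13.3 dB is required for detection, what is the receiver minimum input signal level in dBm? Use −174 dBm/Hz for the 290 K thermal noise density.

Sensitivity = −174 + 10 log₁₀(B) + NF + SNR_min
= −174 + 72.12 + 11.9 + 13.3
= −76.68 dBm → −76.7 dBm

−76.7 dBm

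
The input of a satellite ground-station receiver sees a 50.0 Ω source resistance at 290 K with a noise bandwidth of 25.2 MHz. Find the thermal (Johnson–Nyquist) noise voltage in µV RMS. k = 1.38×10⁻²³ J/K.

V_n = √(4kTRB)
4kTRB = 4 × 1.38×10⁻²³ × 290 × 5.00×10¹ × 2.52×10⁷ = 2.02×10⁻¹¹ V²
V_n = √(2.02×10⁻¹¹) = 4.49×10⁻⁶ V = 4.49 µV

4.49 µV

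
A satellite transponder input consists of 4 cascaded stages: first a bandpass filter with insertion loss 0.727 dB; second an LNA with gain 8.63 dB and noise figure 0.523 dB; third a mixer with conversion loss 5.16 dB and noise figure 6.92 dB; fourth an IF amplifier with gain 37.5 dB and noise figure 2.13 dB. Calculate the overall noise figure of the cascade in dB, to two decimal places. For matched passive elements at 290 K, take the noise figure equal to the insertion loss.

3.63 dB

Convert to linear (a loss of L dB is a gain of −L dB): F_i = 10^(NF_i/10), G_i = 10^(G_i,dB/10)
  Stage 1: F_1 = 10^(0.727/10) = 1.182, G_1 = 10^(−0.727/10) = 0.8459
  Stage 2: F_2 = 10^(0.523/10) = 1.128, G_2 = 10^(8.63/10) = 7.295
  Stage 3: F_3 = 10^(6.92/10) = 4.920, G_3 = 10^(−5.16/10) = 0.3048
  Stage 4: F_4 = 10^(2.13/10) = 1.633, G_4 = 10^(37.5/10) = 5623
Friis cascade:
  F = 1.182 + (1.128 − 1)/0.8459 + (4.920 − 1)/6.170 + (1.633 − 1)/1.881 = 2.306
NF = 10 log₁₀(2.306) = 3.63 dB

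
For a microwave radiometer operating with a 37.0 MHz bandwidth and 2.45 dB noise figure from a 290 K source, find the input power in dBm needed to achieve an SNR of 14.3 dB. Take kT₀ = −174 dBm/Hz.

Sensitivity = −174 + 10 log₁₀(B) + NF + SNR_min
= −174 + 75.68 + 2.45 + 14.3
= −81.57 dBm → −81.6 dBm

−81.6 dBm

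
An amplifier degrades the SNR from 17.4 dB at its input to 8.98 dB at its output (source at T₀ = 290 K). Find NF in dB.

8.42 dB

NF (dB) = SNR_in(dB) − SNR_out(dB) when the source is at T₀
NF = 17.4 − 8.98 = 8.42 dB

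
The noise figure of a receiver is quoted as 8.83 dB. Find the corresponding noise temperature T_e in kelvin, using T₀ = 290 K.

1925 K

F = 10^(8.83/10) = 7.63836
T_e = (F − 1)·T₀ = (7.63836 − 1) × 290 = 1925 K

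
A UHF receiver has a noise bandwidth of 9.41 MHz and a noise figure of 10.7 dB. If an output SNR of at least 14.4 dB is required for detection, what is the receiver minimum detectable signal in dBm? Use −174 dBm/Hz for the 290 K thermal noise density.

−79.2 dBm

Sensitivity = −174 + 10 log₁₀(B) + NF + SNR_min
= −174 + 69.74 + 10.7 + 14.4
= −79.16 dBm → −79.2 dBm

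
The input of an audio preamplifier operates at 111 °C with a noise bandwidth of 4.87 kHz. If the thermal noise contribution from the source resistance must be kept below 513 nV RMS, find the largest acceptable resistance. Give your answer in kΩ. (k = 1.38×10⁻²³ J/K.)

2.55 kΩ

T = 111 °C + 273.15 = 384.15 K
Johnson–Nyquist: V_n = √(4kTRB) ⇒ R = V_n² / (4kTB)
4kTB = 4 × 1.38×10⁻²³ × 384.15 × 4.87×10³ = 1.03×10⁻¹⁶
R = (5.13×10⁻⁷)² / 1.03×10⁻¹⁶ = 2.55×10³ Ω = 2.55 kΩ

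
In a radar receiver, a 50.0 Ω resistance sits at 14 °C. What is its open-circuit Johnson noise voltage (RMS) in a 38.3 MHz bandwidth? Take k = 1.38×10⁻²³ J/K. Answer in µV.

5.51 µV

T = 14 °C + 273.15 = 287.15 K
V_n = √(4kTRB)
4kTRB = 4 × 1.38×10⁻²³ × 287.15 × 5.00×10¹ × 3.83×10⁷ = 3.04×10⁻¹¹ V²
V_n = √(3.04×10⁻¹¹) = 5.51×10⁻⁶ V = 5.51 µV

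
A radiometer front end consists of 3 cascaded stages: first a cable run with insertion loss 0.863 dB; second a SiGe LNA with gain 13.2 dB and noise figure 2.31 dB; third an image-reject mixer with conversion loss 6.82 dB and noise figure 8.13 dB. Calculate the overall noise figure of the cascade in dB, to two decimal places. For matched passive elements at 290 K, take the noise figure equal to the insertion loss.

3.80 dB

Convert to linear (a loss of L dB is a gain of −L dB): F_i = 10^(NF_i/10), G_i = 10^(G_i,dB/10)
  Stage 1: F_1 = 10^(0.863/10) = 1.220, G_1 = 10^(−0.863/10) = 0.8198
  Stage 2: F_2 = 10^(2.31/10) = 1.702, G_2 = 10^(13.2/10) = 20.89
  Stage 3: F_3 = 10^(8.13/10) = 6.501, G_3 = 10^(−6.82/10) = 0.2080
Friis cascade:
  F = 1.220 + (1.702 − 1)/0.8198 + (6.501 − 1)/17.13 = 2.398
NF = 10 log₁₀(2.398) = 3.80 dB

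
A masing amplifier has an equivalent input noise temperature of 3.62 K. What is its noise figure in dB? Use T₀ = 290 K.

0.054 dB

F = 1 + T_e/T₀ = 1 + 3.62/290 = 1.01248
NF = 10 log₁₀(1.01248) = 0.054 dB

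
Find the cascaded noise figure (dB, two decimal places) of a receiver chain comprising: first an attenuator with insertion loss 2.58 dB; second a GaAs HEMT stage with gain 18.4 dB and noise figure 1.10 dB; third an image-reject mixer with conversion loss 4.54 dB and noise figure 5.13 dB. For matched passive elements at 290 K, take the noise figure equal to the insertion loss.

Convert to linear (a loss of L dB is a gain of −L dB): F_i = 10^(NF_i/10), G_i = 10^(G_i,dB/10)
  Stage 1: F_1 = 10^(2.58/10) = 1.811, G_1 = 10^(−2.58/10) = 0.5521
  Stage 2: F_2 = 10^(1.10/10) = 1.288, G_2 = 10^(18.4/10) = 69.18
  Stage 3: F_3 = 10^(5.13/10) = 3.258, G_3 = 10^(−4.54/10) = 0.3516
Friis cascade:
  F = 1.811 + (1.288 − 1)/0.5521 + (3.258 − 1)/38.19 = 2.393
NF = 10 log₁₀(2.393) = 3.79 dB

3.79 dB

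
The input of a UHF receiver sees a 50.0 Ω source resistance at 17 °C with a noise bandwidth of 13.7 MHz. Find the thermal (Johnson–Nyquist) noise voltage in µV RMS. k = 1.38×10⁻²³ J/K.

3.31 µV

T = 17 °C + 273.15 = 290.15 K
V_n = √(4kTRB)
4kTRB = 4 × 1.38×10⁻²³ × 290.15 × 5.00×10¹ × 1.37×10⁷ = 1.10×10⁻¹¹ V²
V_n = √(1.10×10⁻¹¹) = 3.31×10⁻⁶ V = 3.31 µV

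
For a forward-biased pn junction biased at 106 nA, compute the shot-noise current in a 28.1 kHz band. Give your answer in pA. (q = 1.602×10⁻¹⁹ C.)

30.9 pA

I_n = √(2qI·B)
2qI·B = 2 × 1.602×10⁻¹⁹ × 1.06×10⁻⁷ × 2.81×10⁴ = 9.54×10⁻²² A²
I_n = √(9.54×10⁻²²) = 3.09×10⁻¹¹ A = 30.9 pA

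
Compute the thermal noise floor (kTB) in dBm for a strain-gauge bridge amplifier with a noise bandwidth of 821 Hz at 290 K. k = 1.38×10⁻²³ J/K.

P_n = kTB = 1.38×10⁻²³ × 290 × 8.21×10² = 3.29×10⁻¹⁸ W
In dBm: 10 log₁₀(3.29×10⁻¹⁸ / 10⁻³) = −144.8 dBm

−144.8 dBm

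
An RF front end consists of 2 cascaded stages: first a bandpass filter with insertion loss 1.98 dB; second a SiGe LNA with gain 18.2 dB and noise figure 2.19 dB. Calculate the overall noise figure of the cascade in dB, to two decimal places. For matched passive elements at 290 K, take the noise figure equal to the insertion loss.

4.17 dB

Convert to linear (a loss of L dB is a gain of −L dB): F_i = 10^(NF_i/10), G_i = 10^(G_i,dB/10)
  Stage 1: F_1 = 10^(1.98/10) = 1.578, G_1 = 10^(−1.98/10) = 0.6339
  Stage 2: F_2 = 10^(2.19/10) = 1.656, G_2 = 10^(18.2/10) = 66.07
Friis cascade:
  F = 1.578 + (1.656 − 1)/0.6339 = 2.612
NF = 10 log₁₀(2.612) = 4.17 dB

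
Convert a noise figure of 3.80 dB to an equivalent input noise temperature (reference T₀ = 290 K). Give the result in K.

F = 10^(3.80/10) = 2.39883
T_e = (F − 1)·T₀ = (2.39883 − 1) × 290 = 406 K

406 K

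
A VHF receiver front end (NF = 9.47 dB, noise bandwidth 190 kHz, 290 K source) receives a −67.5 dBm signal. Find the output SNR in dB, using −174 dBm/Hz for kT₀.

Noise floor: N = −174 + 10 log₁₀(B) + NF
10 log₁₀(1.90×10⁵) = 52.79 dB
N = −174 + 52.79 + 9.47 = −111.74 dBm
SNR = P_sig − N = −67.5 − (−111.74) = 44.24 dB → 44.2 dB

44.2 dB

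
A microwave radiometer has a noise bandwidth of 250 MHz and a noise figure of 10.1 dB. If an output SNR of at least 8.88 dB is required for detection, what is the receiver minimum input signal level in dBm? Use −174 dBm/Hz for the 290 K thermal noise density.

−71.0 dBm

Sensitivity = −174 + 10 log₁₀(B) + NF + SNR_min
= −174 + 83.98 + 10.1 + 8.88
= −71.04 dBm → −71.0 dBm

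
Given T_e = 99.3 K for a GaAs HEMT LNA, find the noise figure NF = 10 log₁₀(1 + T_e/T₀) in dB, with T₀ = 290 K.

F = 1 + T_e/T₀ = 1 + 99.3/290 = 1.34241
NF = 10 log₁₀(1.34241) = 1.28 dB

1.28 dB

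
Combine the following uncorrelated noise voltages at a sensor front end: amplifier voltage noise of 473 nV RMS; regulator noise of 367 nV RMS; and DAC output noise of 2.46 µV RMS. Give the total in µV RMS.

Uncorrelated sources add in power (mean-square): V_tot = √(ΣV_i²)
V_tot = √[(4.73×10⁻⁷)² + (3.67×10⁻⁷)² + (2.46×10⁻⁶)²] = 2.53×10⁻⁶ V = 2.53 µV

2.53 µV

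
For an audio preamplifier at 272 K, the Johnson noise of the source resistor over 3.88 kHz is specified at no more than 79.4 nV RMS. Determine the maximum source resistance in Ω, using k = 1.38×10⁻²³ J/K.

Johnson–Nyquist: V_n = √(4kTRB) ⇒ R = V_n² / (4kTB)
4kTB = 4 × 1.38×10⁻²³ × 272 × 3.88×10³ = 5.83×10⁻¹⁷
R = (7.94×10⁻⁸)² / 5.83×10⁻¹⁷ = 1.08×10² Ω = 108 Ω

108 Ω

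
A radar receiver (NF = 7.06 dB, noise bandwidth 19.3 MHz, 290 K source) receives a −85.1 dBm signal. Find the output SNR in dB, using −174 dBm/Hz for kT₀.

Noise floor: N = −174 + 10 log₁₀(B) + NF
10 log₁₀(1.93×10⁷) = 72.86 dB
N = −174 + 72.86 + 7.06 = −94.08 dBm
SNR = P_sig − N = −85.1 − (−94.08) = 8.98 dB → 9.0 dB

9.0 dB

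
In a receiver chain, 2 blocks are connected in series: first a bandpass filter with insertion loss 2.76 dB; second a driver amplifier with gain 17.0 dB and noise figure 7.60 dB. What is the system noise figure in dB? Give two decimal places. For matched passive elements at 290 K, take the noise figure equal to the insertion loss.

10.36 dB

Convert to linear (a loss of L dB is a gain of −L dB): F_i = 10^(NF_i/10), G_i = 10^(G_i,dB/10)
  Stage 1: F_1 = 10^(2.76/10) = 1.888, G_1 = 10^(−2.76/10) = 0.5297
  Stage 2: F_2 = 10^(7.60/10) = 5.754, G_2 = 10^(17.0/10) = 50.12
Friis cascade:
  F = 1.888 + (5.754 − 1)/0.5297 = 10.86
NF = 10 log₁₀(10.86) = 10.36 dB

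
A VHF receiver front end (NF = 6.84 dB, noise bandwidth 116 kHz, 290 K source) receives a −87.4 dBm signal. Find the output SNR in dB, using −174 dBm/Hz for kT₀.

29.1 dB

Noise floor: N = −174 + 10 log₁₀(B) + NF
10 log₁₀(1.16×10⁵) = 50.64 dB
N = −174 + 50.64 + 6.84 = −116.52 dBm
SNR = P_sig − N = −87.4 − (−116.52) = 29.12 dB → 29.1 dB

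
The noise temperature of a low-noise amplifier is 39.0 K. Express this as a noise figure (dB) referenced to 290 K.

0.548 dB

F = 1 + T_e/T₀ = 1 + 39.0/290 = 1.13448
NF = 10 log₁₀(1.13448) = 0.548 dB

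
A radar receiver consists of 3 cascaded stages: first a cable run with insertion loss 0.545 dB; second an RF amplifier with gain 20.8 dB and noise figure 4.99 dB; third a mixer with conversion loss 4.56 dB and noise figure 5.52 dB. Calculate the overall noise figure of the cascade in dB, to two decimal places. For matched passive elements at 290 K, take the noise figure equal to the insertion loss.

5.56 dB

Convert to linear (a loss of L dB is a gain of −L dB): F_i = 10^(NF_i/10), G_i = 10^(G_i,dB/10)
  Stage 1: F_1 = 10^(0.545/10) = 1.134, G_1 = 10^(−0.545/10) = 0.8821
  Stage 2: F_2 = 10^(4.99/10) = 3.155, G_2 = 10^(20.8/10) = 120.2
  Stage 3: F_3 = 10^(5.52/10) = 3.565, G_3 = 10^(−4.56/10) = 0.3499
Friis cascade:
  F = 1.134 + (3.155 − 1)/0.8821 + (3.565 − 1)/106.0 = 3.601
NF = 10 log₁₀(3.601) = 5.56 dB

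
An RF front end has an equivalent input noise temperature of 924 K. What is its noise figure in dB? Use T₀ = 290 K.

F = 1 + T_e/T₀ = 1 + 924/290 = 4.18621
NF = 10 log₁₀(4.18621) = 6.22 dB

6.22 dB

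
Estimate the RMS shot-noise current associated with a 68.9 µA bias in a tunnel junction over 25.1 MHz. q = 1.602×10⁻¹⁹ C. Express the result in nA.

23.5 nA

I_n = √(2qI·B)
2qI·B = 2 × 1.602×10⁻¹⁹ × 6.89×10⁻⁵ × 2.51×10⁷ = 5.54×10⁻¹⁶ A²
I_n = √(5.54×10⁻¹⁶) = 2.35×10⁻⁸ A = 23.5 nA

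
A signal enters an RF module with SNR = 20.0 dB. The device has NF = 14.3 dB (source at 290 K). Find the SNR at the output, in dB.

By definition F = SNR_in/SNR_out, so in dB: SNR_out = SNR_in − NF
SNR_out = 20.0 − 14.3 = 5.7 dB

5.7 dB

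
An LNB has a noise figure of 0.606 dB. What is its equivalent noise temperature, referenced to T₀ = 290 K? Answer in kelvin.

F = 10^(0.606/10) = 1.14974
T_e = (F − 1)·T₀ = (1.14974 − 1) × 290 = 43.4 K

43.4 K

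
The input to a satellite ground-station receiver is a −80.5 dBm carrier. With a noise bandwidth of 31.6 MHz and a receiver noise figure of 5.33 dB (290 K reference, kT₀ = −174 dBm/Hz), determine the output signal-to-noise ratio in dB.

13.2 dB

Noise floor: N = −174 + 10 log₁₀(B) + NF
10 log₁₀(3.16×10⁷) = 75 dB
N = −174 + 75 + 5.33 = −93.67 dBm
SNR = P_sig − N = −80.5 − (−93.67) = 13.17 dB → 13.2 dB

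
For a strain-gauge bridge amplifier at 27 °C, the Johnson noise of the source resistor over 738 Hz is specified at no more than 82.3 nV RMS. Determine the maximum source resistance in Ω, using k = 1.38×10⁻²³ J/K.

554 Ω

T = 27 °C + 273.15 = 300.15 K
Johnson–Nyquist: V_n = √(4kTRB) ⇒ R = V_n² / (4kTB)
4kTB = 4 × 1.38×10⁻²³ × 300.15 × 7.38×10² = 1.22×10⁻¹⁷
R = (8.23×10⁻⁸)² / 1.22×10⁻¹⁷ = 5.54×10² Ω = 554 Ω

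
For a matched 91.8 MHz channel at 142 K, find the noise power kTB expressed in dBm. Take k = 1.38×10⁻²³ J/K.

−97.4 dBm

P_n = kTB = 1.38×10⁻²³ × 142 × 9.18×10⁷ = 1.80×10⁻¹³ W
In dBm: 10 log₁₀(1.80×10⁻¹³ / 10⁻³) = −97.4 dBm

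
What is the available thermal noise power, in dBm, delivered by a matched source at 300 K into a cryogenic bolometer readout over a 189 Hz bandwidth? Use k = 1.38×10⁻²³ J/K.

P_n = kTB = 1.38×10⁻²³ × 300 × 1.89×10² = 7.82×10⁻¹⁹ W
In dBm: 10 log₁₀(7.82×10⁻¹⁹ / 10⁻³) = −151.1 dBm

−151.1 dBm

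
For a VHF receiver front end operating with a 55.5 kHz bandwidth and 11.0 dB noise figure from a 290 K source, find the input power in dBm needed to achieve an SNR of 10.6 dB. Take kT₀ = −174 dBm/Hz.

−105.0 dBm

Sensitivity = −174 + 10 log₁₀(B) + NF + SNR_min
= −174 + 47.44 + 11.0 + 10.6
= −104.96 dBm → −105.0 dBm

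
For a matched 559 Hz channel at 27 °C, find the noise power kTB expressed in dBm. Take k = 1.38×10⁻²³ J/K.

T = 27 °C + 273.15 = 300.15 K
P_n = kTB = 1.38×10⁻²³ × 300.15 × 5.59×10² = 2.32×10⁻¹⁸ W
In dBm: 10 log₁₀(2.32×10⁻¹⁸ / 10⁻³) = −146.4 dBm

−146.4 dBm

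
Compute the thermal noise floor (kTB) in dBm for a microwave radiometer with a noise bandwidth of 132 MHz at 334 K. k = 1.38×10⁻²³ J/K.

P_n = kTB = 1.38×10⁻²³ × 334 × 1.32×10⁸ = 6.08×10⁻¹³ W
In dBm: 10 log₁₀(6.08×10⁻¹³ / 10⁻³) = −92.2 dBm

−92.2 dBm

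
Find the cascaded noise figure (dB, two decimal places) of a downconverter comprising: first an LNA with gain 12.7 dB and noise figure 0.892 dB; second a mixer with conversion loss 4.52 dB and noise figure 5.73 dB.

1.38 dB

Convert to linear (a loss of L dB is a gain of −L dB): F_i = 10^(NF_i/10), G_i = 10^(G_i,dB/10)
  Stage 1: F_1 = 10^(0.892/10) = 1.228, G_1 = 10^(12.7/10) = 18.62
  Stage 2: F_2 = 10^(5.73/10) = 3.741, G_2 = 10^(−4.52/10) = 0.3532
Friis cascade:
  F = 1.228 + (3.741 − 1)/18.62 = 1.375
NF = 10 log₁₀(1.375) = 1.38 dB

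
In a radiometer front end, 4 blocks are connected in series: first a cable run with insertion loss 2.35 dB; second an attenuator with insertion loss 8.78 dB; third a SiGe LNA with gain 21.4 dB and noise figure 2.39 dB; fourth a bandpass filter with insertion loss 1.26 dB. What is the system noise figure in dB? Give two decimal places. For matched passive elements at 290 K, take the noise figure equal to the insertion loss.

13.53 dB

Convert to linear (a loss of L dB is a gain of −L dB): F_i = 10^(NF_i/10), G_i = 10^(G_i,dB/10)
  Stage 1: F_1 = 10^(2.35/10) = 1.718, G_1 = 10^(−2.35/10) = 0.5821
  Stage 2: F_2 = 10^(8.78/10) = 7.551, G_2 = 10^(−8.78/10) = 0.1324
  Stage 3: F_3 = 10^(2.39/10) = 1.734, G_3 = 10^(21.4/10) = 138.0
  Stage 4: F_4 = 10^(1.26/10) = 1.337, G_4 = 10^(−1.26/10) = 0.7482
Friis cascade:
  F = 1.718 + (7.551 − 1)/0.5821 + (1.734 − 1)/0.07709 + (1.337 − 1)/10.64 = 22.52
NF = 10 log₁₀(22.52) = 13.53 dB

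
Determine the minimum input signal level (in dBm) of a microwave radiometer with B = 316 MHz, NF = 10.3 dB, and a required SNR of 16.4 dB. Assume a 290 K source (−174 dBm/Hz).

Sensitivity = −174 + 10 log₁₀(B) + NF + SNR_min
= −174 + 85 + 10.3 + 16.4
= −62.3 dBm → −62.3 dBm

−62.3 dBm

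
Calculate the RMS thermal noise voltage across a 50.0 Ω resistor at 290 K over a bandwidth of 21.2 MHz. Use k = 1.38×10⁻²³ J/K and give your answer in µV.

4.12 µV

V_n = √(4kTRB)
4kTRB = 4 × 1.38×10⁻²³ × 290 × 5.00×10¹ × 2.12×10⁷ = 1.70×10⁻¹¹ V²
V_n = √(1.70×10⁻¹¹) = 4.12×10⁻⁶ V = 4.12 µV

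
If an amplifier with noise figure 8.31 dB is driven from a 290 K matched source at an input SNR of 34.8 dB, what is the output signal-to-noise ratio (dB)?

By definition F = SNR_in/SNR_out, so in dB: SNR_out = SNR_in − NF
SNR_out = 34.8 − 8.31 = 26.49 dB

26.49 dB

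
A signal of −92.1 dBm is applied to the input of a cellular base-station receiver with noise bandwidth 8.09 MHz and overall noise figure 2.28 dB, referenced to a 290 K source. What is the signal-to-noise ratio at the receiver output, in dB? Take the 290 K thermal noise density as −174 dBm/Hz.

Noise floor: N = −174 + 10 log₁₀(B) + NF
10 log₁₀(8.09×10⁶) = 69.08 dB
N = −174 + 69.08 + 2.28 = −102.64 dBm
SNR = P_sig − N = −92.1 − (−102.64) = 10.54 dB → 10.5 dB

10.5 dB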